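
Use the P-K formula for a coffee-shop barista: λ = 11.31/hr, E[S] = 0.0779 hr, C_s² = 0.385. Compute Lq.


ρ = λ·E[S] = 11.31·0.0779 = 0.8810
Lq = ρ²(1+C_s²)/(2(1−ρ)) = 0.7762·(1+0.385)/(2·0.1190)
= 0.7762·1.3850/0.2379 = 4.51910

Final: 4.51910


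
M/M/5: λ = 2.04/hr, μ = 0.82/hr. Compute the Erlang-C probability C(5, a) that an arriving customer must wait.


a = λ/μ = 2.4878; ρ = a/5 = 0.4976
P₀ = 0.081134 (from M/M/c formula)
C(c,a) = [a^c/(c!(1−ρ))]·P₀ = [95.29751/(120·0.5024)]·0.081134
= 1.58058·0.081134 = 0.128239

Final: 0.128239


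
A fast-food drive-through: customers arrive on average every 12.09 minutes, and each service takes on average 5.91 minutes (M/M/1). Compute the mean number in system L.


λ = 60/12.09 = 4.9628 /hr
μ = 60/5.91 = 10.1523 /hr
ρ = λ/μ = 4.9628/10.1523 = 0.4888
L = ρ/(1−ρ) = 0.4888/0.5112 = 0.9563

Final: 0.9563


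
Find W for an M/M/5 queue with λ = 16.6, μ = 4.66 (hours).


a = 3.5622; ρ = 0.7124; P₀ = 0.023939
Lq = P₀·a^c·ρ/(c!(1−ρ)²) = 0.98593
Wq = Lq/λ = 0.98593/16.6 = 0.05939 hr
W = Wq + 1/μ = 0.05939 + 0.21459 = 0.27399 hr

Final: 0.27399 hr


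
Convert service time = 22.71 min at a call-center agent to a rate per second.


μ = 1/(service time) in consistent units.
1 second = 0.0166667 min, so μ = 0.0166667/22.71 = 0.0007339 per second

Final: 0.0007339 /sec


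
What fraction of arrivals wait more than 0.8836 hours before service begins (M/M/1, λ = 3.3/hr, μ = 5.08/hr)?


ρ = 3.3/5.08 = 0.6496
P(Wq > t) = ρ·e^{−(μ−λ)t} = 0.6496·e^{−1.5728}
= 0.6496·0.207462 = 0.134768

Final: 0.134768


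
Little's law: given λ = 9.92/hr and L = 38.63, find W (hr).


W = L/λ = 38.63/9.92 = 3.8942 hr

Final: 3.8942 hr


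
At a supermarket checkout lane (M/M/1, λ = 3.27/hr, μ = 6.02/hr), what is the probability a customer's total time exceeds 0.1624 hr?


W ~ Exponential(μ−λ) for M/M/1.
μ − λ = 6.02 − 3.27 = 2.7500
P(W > t) = e^{−(μ−λ)t} = e^{−0.4466} = 0.639800

Final: 0.639800


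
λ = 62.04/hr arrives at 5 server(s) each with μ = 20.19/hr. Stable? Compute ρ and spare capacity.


Total capacity cμ = 5·20.19 = 100.95/hr
ρ = λ/(cμ) = 62.04/100.95 = 0.6146
Stable ⇔ ρ < 1: YES
Spare capacity = cμ − λ = 100.95 − 62.04 = 38.91/hr

Final: ρ = 0.6146; stable; margin = 38.91/hr


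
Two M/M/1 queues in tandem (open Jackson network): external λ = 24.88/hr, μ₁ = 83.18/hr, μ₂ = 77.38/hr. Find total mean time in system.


Each node sees arrival rate λ = 24.88/hr (tandem ⇒ throughput preserved).
W₁ = 1/(μ₁−λ) = 1/(83.18−24.88) = 0.01715 hr
W₂ = 1/(μ₂−λ) = 1/(77.38−24.88) = 0.01905 hr
W_total = W₁ + W₂ = 0.01715 + 0.01905 = 0.03620 hr

Final: 0.03620 hr


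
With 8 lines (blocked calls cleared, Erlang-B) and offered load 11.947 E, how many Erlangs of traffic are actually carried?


B(8,11.947) = 0.420648 (Erlang-B)
Carried load = a(1 − B) = 11.947·(1 − 0.420648) = 11.947·0.579352 = 6.9215 E

Final: 6.9215 Erlangs


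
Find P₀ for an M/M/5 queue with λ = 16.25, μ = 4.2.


a = λ/μ = 16.25/4.2 = 3.8690; ρ = a/c = 0.7738
Σ_{k=0}^{4} a^k/k! (terms k=0..4) = 1.00000 + 3.86905 + 7.48476 + 9.65297 + 9.33695 = 31.34373
Tail: a^5/(5!(1−ρ)) = 867.00255/(120·0.2262) = 31.94220
P₀ = 1/(31.34373 + 31.94220) = 1/63.28593 = 0.015801

Final: 0.015801


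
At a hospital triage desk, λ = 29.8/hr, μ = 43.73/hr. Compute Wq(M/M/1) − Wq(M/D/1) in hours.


ρ = 29.8/43.73 = 0.6815
Wq(M/M/1) = ρ/(μ−λ) = 0.6815/13.93 = 0.04892 hr
Wq(M/D/1) = ρ/(2(μ−λ)) = 0.02446 hr
Savings = 0.04892 − 0.02446 = 0.02446 hr

Final: 0.02446 hr


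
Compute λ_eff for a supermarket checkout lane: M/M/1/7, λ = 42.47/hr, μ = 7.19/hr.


ρ = 5.9068; P_K = (1−ρ)ρ^7/(1−ρ^8) = 0.830705
λ_eff = λ(1 − P_K) = 42.47·(1 − 0.830705) = 42.47·0.169295 = 7.1900 /hr

Final: 7.1900 /hr


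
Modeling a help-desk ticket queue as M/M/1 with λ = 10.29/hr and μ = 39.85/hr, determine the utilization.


ρ = λ/μ = 10.29/39.85 = 0.2582

Final: 0.2582


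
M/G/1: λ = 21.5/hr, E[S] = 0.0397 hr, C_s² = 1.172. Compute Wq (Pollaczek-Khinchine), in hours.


ρ = λ·E[S] = 21.5·0.0397 = 0.8536
E[S²] = E[S]²(1+C_s²) = 0.0397²·(1+1.172) = 0.003423
Wq = λ·E[S²]/(2(1−ρ)) = 21.5·0.003423/(2·0.1464) = 0.25128 hr

Final: 0.25128 hr


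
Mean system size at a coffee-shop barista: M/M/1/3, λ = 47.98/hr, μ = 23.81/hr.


ρ = 47.98/23.81 = 2.0151
L = ρ[1 − (K+1)ρ^K + Kρ^(K+1)] / [(1−ρ)(1−ρ^(K+1))]
Numerator: 2.0151·(1 − 4·8.182811 + 3·16.489345) = 35.741751
Denominator: (-1.0151)·(-15.489345) = 15.723539
L = 35.741751/15.723539 = 2.2731

Final: 2.2731


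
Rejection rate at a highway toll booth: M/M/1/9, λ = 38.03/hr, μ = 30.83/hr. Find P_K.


ρ = λ/μ = 38.03/30.83 = 1.2335
P_K = (1−ρ)ρ^K/(1−ρ^(K+1)) = (-0.2335·6.612645)/(1 − 8.156954)
= -1.544309/-7.156954 = 0.215777

Final: 0.215777


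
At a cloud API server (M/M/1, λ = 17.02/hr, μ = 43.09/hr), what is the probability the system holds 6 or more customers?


ρ = 17.02/43.09 = 0.3950
P(N ≥ n) = ρ^n = 0.3950^6 = 0.003798

Final: 0.003798


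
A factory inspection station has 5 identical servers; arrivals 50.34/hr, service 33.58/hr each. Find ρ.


ρ = λ/(cμ) = 50.34/(5·33.58) = 50.34/167.90 = 0.2998

Final: 0.2998


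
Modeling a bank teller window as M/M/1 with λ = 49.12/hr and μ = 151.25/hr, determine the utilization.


ρ = λ/μ = 49.12/151.25 = 0.3248

Final: 0.3248


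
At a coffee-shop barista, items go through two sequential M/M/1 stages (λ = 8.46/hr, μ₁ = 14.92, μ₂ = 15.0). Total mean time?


Each node sees arrival rate λ = 8.46/hr (tandem ⇒ throughput preserved).
W₁ = 1/(μ₁−λ) = 1/(14.92−8.46) = 0.15480 hr
W₂ = 1/(μ₂−λ) = 1/(15.0−8.46) = 0.15291 hr
W_total = W₁ + W₂ = 0.15480 + 0.15291 = 0.30770 hr

Final: 0.30770 hr


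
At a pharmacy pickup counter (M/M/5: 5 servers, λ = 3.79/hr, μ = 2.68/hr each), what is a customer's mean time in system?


a = 1.4142; ρ = 0.2828; P₀ = 0.242844
Lq = P₀·a^c·ρ/(c!(1−ρ)²) = 0.006295
Wq = Lq/λ = 0.006295/3.79 = 0.001661 hr
W = Wq + 1/μ = 0.001661 + 0.37313 = 0.37480 hr

Final: 0.37480 hr


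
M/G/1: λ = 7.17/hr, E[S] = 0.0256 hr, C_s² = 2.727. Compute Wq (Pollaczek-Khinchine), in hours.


ρ = λ·E[S] = 7.17·0.0256 = 0.1836
E[S²] = E[S]²(1+C_s²) = 0.0256²·(1+2.727) = 0.002443
Wq = λ·E[S²]/(2(1−ρ)) = 7.17·0.002443/(2·0.8164) = 0.01073 hr

Final: 0.01073 hr


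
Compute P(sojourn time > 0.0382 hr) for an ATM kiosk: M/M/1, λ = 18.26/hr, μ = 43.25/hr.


W ~ Exponential(μ−λ) for M/M/1.
μ − λ = 43.25 − 18.26 = 24.9900
P(W > t) = e^{−(μ−λ)t} = e^{−0.9546} = 0.384959

Final: 0.384959


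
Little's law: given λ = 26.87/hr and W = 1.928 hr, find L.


L = λW = 26.87·1.928 = 51.8054

Final: 51.8054


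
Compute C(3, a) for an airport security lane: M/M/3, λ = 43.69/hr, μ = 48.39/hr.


a = λ/μ = 0.9029; ρ = a/3 = 0.3010
P₀ = 0.402262 (from M/M/c formula)
C(c,a) = [a^c/(c!(1−ρ))]·P₀ = [0.73600/(6·0.6990)]·0.402262
= 0.17548·0.402262 = 0.070588

Final: 0.070588


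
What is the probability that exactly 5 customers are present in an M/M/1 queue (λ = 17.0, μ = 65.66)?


ρ = 17.0/65.66 = 0.2589
P_n = (1−ρ)·ρ^n = (1 − 0.2589)·0.2589^5 = 0.7411·0.001163 = 0.0008622

Final: 0.0008622


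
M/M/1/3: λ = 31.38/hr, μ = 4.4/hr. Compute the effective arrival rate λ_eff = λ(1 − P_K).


ρ = 7.1318; P_K = (1−ρ)ρ^3/(1−ρ^4) = 0.860116
λ_eff = λ(1 − P_K) = 31.38·(1 − 0.860116) = 31.38·0.139884 = 4.3896 /hr

Final: 4.3896 /hr


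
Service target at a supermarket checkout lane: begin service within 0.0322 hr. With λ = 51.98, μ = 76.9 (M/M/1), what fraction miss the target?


ρ = 51.98/76.9 = 0.6759
P(Wq > t) = ρ·e^{−(μ−λ)t} = 0.6759·e^{−0.8024}
= 0.6759·0.448241 = 0.302985

Final: 0.302985


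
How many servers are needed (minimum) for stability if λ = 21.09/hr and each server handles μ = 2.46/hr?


Stability requires cμ > λ ⇔ c > λ/μ.
λ/μ = 21.09/2.46 = 8.5732
Minimum integer c = ⌊8.5732⌋ + 1 = 9
Check: 9·2.46 = 22.14 > 21.09, while 8·2.46 = 19.68 ≤ 21.09

Final: 9 servers


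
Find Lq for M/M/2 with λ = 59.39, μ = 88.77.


a = λ/μ = 0.6690; ρ = a/2 = 0.3345
P₀ = 0.498670
Lq = P₀·a^c·ρ / (c!·(1−ρ)²) = 0.498670·0.44760·0.3345/(2·0.44287)
= 0.08430

Final: 0.08430


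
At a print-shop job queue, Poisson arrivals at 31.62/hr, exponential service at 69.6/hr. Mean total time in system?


W = 1/(μ−λ) = 1/(69.6 − 31.62) = 1/37.98 = 0.02633 hr

Final: 0.02633 hr


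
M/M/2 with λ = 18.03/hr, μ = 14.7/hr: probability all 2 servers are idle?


a = λ/μ = 18.03/14.7 = 1.2265; ρ = a/c = 0.6133
Σ_{k=0}^{1} a^k/k! (terms k=0..1) = 1.00000 + 1.22653 = 2.22653
Tail: a^2/(2!(1−ρ)) = 1.50438/(2·0.3867) = 1.94497
P₀ = 1/(2.22653 + 1.94497) = 1/4.17150 = 0.239722

Final: 0.239722


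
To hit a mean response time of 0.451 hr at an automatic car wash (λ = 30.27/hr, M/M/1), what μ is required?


W = 1/(μ−λ) ⇒ μ − λ = 1/W = 1/0.451 = 2.2173
μ = λ + 1/W = 30.27 + 2.2173 = 32.4873 per hr

Final: 32.4873 /hr


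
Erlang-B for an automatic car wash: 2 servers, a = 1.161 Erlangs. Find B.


B(c,a) = (a^c/c!) / Σ_{k=0}^{c} a^k/k!
a^2/2! = 0.673961
Σ terms (k=0..2): 1.00000 + 1.16100 + 0.67396 = 2.834961
B = 0.673961/2.834961 = 0.237732

Final: 0.237732


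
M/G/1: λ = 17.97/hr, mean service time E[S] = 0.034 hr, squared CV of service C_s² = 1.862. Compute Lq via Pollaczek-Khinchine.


ρ = λ·E[S] = 17.97·0.034 = 0.6110
Lq = ρ²(1+C_s²)/(2(1−ρ)) = 0.3733·(1+1.862)/(2·0.3890)
= 0.3733·2.8620/0.7780 = 1.37316

Final: 1.37316


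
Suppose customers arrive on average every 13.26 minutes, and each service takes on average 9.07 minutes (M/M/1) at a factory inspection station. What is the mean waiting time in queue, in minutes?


λ = 60/13.26 = 4.5249 /hr
μ = 60/9.07 = 6.6152 /hr
ρ = λ/μ = 4.5249/6.6152 = 0.6840
Wq = ρ/(μ−λ) = 0.6840/(6.6152−4.5249) = 0.32723 hr
In minutes: 0.32723·60 = 19.634 min

Final: 19.634 min


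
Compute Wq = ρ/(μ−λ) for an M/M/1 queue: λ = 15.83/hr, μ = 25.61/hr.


ρ = 15.83/25.61 = 0.6181
Wq = ρ/(μ−λ) = 0.6181/(25.61 − 15.83) = 0.6181/9.78 = 0.06320 hr

Final: 0.06320 hr


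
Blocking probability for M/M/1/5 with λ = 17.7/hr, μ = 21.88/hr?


ρ = λ/μ = 17.7/21.88 = 0.8090
P_K = (1−ρ)ρ^K/(1−ρ^(K+1)) = (0.1910·0.346441)/(1 − 0.280256)
= 0.066185/0.719744 = 0.091956

Final: 0.091956


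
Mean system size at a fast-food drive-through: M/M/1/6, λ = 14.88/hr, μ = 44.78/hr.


ρ = 14.88/44.78 = 0.3323
L = ρ[1 − (K+1)ρ^K + Kρ^(K+1)] / [(1−ρ)(1−ρ^(K+1))]
Numerator: 0.3323·(1 − 7·0.001346 + 6·0.0004473) = 0.330052
Denominator: (0.6677)·(0.999553) = 0.667410
L = 0.330052/0.667410 = 0.4945

Final: 0.4945


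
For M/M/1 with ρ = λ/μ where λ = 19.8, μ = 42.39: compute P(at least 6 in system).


ρ = 19.8/42.39 = 0.4671
P(N ≥ n) = ρ^n = 0.4671^6 = 0.010385

Final: 0.010385


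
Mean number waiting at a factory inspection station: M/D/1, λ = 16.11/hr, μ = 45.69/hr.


ρ = 16.11/45.69 = 0.3526
M/D/1: Lq = ρ²/(2(1−ρ)) = 0.1243/(2·0.6474) = 0.09602

Final: 0.09602


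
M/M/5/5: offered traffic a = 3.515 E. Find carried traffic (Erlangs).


B(5,3.515) = 0.155459 (Erlang-B)
Carried load = a(1 − B) = 3.515·(1 − 0.155459) = 3.515·0.844541 = 2.9686 E

Final: 2.9686 Erlangs


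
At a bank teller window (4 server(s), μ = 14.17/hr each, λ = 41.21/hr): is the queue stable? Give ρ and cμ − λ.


Total capacity cμ = 4·14.17 = 56.68/hr
ρ = λ/(cμ) = 41.21/56.68 = 0.7271
Stable ⇔ ρ < 1: YES
Spare capacity = cμ − λ = 56.68 − 41.21 = 15.47/hr

Final: ρ = 0.7271; stable; margin = 15.47/hr


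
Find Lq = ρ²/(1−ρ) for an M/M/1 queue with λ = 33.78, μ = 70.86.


ρ = 33.78/70.86 = 0.4767
Lq = ρ²/(1−ρ) = 0.2273/0.5233 = 0.4343

Final: 0.4343


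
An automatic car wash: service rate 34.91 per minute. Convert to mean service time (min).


Mean service time = 1/μ = 1/34.91 minute = 0.02865 minute
In minutes: 0.02865 × 1 = 0.02865 min

Final: 0.02865 min


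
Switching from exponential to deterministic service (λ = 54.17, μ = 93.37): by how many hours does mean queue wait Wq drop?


ρ = 54.17/93.37 = 0.5802
Wq(M/M/1) = ρ/(μ−λ) = 0.5802/39.20 = 0.01480 hr
Wq(M/D/1) = ρ/(2(μ−λ)) = 0.007400 hr
Savings = 0.01480 − 0.007400 = 0.007400 hr

Final: 0.007400 hr


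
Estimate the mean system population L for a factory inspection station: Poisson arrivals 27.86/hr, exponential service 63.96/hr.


ρ = λ/μ = 27.86/63.96 = 0.4356
L = ρ/(1−ρ) = 0.4356/(1 − 0.4356) = 0.4356/0.5644 = 0.7717

Final: 0.7717


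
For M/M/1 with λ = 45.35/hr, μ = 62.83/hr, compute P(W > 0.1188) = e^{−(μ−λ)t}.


W ~ Exponential(μ−λ) for M/M/1.
μ − λ = 62.83 − 45.35 = 17.4800
P(W > t) = e^{−(μ−λ)t} = e^{−2.0766} = 0.125353

Final: 0.125353


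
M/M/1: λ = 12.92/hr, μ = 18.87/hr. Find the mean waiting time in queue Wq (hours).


ρ = 12.92/18.87 = 0.6847
Wq = ρ/(μ−λ) = 0.6847/(18.87 − 12.92) = 0.6847/5.95 = 0.1151 hr

Final: 0.1151 hr


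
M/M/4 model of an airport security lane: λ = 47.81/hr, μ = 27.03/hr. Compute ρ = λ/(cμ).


ρ = λ/(cμ) = 47.81/(4·27.03) = 47.81/108.12 = 0.4422

Final: 0.4422


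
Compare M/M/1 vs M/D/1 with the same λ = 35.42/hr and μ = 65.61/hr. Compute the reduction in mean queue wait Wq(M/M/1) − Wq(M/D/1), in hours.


ρ = 35.42/65.61 = 0.5399
Wq(M/M/1) = ρ/(μ−λ) = 0.5399/30.19 = 0.01788 hr
Wq(M/D/1) = ρ/(2(μ−λ)) = 0.008941 hr
Savings = 0.01788 − 0.008941 = 0.008941 hr

Final: 0.008941 hr


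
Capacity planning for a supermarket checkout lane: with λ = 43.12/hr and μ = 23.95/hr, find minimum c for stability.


Stability requires cμ > λ ⇔ c > λ/μ.
λ/μ = 43.12/23.95 = 1.8004
Minimum integer c = ⌊1.8004⌋ + 1 = 2
Check: 2·23.95 = 47.90 > 43.12, while 1·23.95 = 23.95 ≤ 43.12

Final: 2 servers


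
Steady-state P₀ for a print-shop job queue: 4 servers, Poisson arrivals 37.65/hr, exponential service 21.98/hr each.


a = λ/μ = 37.65/21.98 = 1.7129; ρ = a/c = 0.4282
Σ_{k=0}^{3} a^k/k! (terms k=0..3) = 1.00000 + 1.71292 + 1.46705 + 0.83765 = 5.01762
Tail: a^4/(4!(1−ρ)) = 8.60893/(24·0.5718) = 0.62736
P₀ = 1/(5.01762 + 0.62736) = 1/5.64498 = 0.177149

Final: 0.177149


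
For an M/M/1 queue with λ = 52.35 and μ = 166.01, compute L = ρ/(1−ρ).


ρ = λ/μ = 52.35/166.01 = 0.3153
L = ρ/(1−ρ) = 0.3153/(1 − 0.3153) = 0.3153/0.6847 = 0.4606

Final: 0.4606


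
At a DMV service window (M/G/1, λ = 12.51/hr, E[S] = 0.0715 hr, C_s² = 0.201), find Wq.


ρ = λ·E[S] = 12.51·0.0715 = 0.8945
E[S²] = E[S]²(1+C_s²) = 0.0715²·(1+0.201) = 0.006140
Wq = λ·E[S²]/(2(1−ρ)) = 12.51·0.006140/(2·0.1055) = 0.36390 hr

Final: 0.36390 hr


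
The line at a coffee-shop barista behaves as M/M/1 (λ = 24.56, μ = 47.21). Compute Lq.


ρ = 24.56/47.21 = 0.5202
Lq = ρ²/(1−ρ) = 0.2706/0.4798 = 0.5641

Final: 0.5641


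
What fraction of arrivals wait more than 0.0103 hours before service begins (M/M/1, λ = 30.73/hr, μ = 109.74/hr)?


ρ = 30.73/109.74 = 0.2800
P(Wq > t) = ρ·e^{−(μ−λ)t} = 0.2800·e^{−0.8138}
= 0.2800·0.443169 = 0.124099

Final: 0.124099


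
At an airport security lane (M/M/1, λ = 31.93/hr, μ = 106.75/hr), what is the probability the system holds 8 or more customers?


ρ = 31.93/106.75 = 0.2991
P(N ≥ n) = ρ^n = 0.2991^8 = 0.00006407

Final: 0.00006407


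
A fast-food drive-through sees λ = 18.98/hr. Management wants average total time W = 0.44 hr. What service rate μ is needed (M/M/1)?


W = 1/(μ−λ) ⇒ μ − λ = 1/W = 1/0.44 = 2.2727
μ = λ + 1/W = 18.98 + 2.2727 = 21.2527 per hr

Final: 21.2527 /hr


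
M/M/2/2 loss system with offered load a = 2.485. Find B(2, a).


B(c,a) = (a^c/c!) / Σ_{k=0}^{c} a^k/k!
a^2/2! = 3.087612
Σ terms (k=0..2): 1.00000 + 2.48500 + 3.08761 = 6.572612
B = 3.087612/6.572612 = 0.469769

Final: 0.469769


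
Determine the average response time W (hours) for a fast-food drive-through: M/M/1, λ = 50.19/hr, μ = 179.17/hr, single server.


W = 1/(μ−λ) = 1/(179.17 − 50.19) = 1/128.98 = 0.007753 hr

Final: 0.007753 hr


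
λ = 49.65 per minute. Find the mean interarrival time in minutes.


Mean interarrival time = 1/λ = 1/49.65 minute = 0.02014 minute
In minutes: 0.02014 × 1 = 0.02014 min

Final: 0.02014 min


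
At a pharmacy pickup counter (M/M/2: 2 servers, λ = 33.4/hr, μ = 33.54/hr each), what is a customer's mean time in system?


a = 0.9958; ρ = 0.4979; P₀ = 0.335191
Lq = P₀·a^c·ρ/(c!(1−ρ)²) = 0.32827
Wq = Lq/λ = 0.32827/33.4 = 0.009828 hr
W = Wq + 1/μ = 0.009828 + 0.02982 = 0.03964 hr

Final: 0.03964 hr


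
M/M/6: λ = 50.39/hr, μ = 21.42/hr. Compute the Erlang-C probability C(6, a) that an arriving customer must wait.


a = λ/μ = 2.3525; ρ = a/6 = 0.3921
P₀ = 0.094759 (from M/M/c formula)
C(c,a) = [a^c/(c!(1−ρ))]·P₀ = [169.49206/(720·0.6079)]·0.094759
= 0.38723·0.094759 = 0.036694

Final: 0.036694


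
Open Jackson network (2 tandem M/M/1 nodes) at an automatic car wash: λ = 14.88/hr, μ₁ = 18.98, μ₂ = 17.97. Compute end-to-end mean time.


Each node sees arrival rate λ = 14.88/hr (tandem ⇒ throughput preserved).
W₁ = 1/(μ₁−λ) = 1/(18.98−14.88) = 0.24390 hr
W₂ = 1/(μ₂−λ) = 1/(17.97−14.88) = 0.32362 hr
W_total = W₁ + W₂ = 0.24390 + 0.32362 = 0.56753 hr

Final: 0.56753 hr


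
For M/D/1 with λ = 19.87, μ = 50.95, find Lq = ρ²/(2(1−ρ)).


ρ = 19.87/50.95 = 0.3900
M/D/1: Lq = ρ²/(2(1−ρ)) = 0.1521/(2·0.6100) = 0.12466

Final: 0.12466


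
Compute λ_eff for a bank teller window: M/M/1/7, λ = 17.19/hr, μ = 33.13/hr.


ρ = 0.5189; P_K = (1−ρ)ρ^7/(1−ρ^8) = 0.004897
λ_eff = λ(1 − P_K) = 17.19·(1 − 0.004897) = 17.19·0.995103 = 17.1058 /hr

Final: 17.1058 /hr


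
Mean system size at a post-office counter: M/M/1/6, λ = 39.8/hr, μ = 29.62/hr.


ρ = 39.8/29.62 = 1.3437
L = ρ[1 − (K+1)ρ^K + Kρ^(K+1)] / [(1−ρ)(1−ρ^(K+1))]
Numerator: 1.3437·(1 − 7·5.885564 + 6·7.908354) = 9.743310
Denominator: (-0.3437)·(-6.908354) = 2.374310
L = 9.743310/2.374310 = 4.1036

Final: 4.1036


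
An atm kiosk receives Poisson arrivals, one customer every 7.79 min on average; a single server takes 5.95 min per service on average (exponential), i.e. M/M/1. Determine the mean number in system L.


λ = 60/7.79 = 7.7022 /hr
μ = 60/5.95 = 10.0840 /hr
ρ = λ/μ = 7.7022/10.0840 = 0.7638
L = ρ/(1−ρ) = 0.7638/0.2362 = 3.2337

Final: 3.2337


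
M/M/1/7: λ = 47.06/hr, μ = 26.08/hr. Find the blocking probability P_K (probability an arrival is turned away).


ρ = λ/μ = 47.06/26.08 = 1.8044
P_K = (1−ρ)ρ^K/(1−ρ^(K+1)) = (-0.8044·62.288855)/(1 − 112.396991)
= -50.108136/-111.396991 = 0.449816

Final: 0.449816


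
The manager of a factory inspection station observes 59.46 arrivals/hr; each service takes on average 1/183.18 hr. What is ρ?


ρ = λ/μ = 59.46/183.18 = 0.3246

Final: 0.3246


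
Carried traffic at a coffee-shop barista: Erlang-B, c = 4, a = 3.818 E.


B(4,3.818) = 0.292822 (Erlang-B)
Carried load = a(1 − B) = 3.818·(1 − 0.292822) = 3.818·0.707178 = 2.7000 E

Final: 2.7000 Erlangs


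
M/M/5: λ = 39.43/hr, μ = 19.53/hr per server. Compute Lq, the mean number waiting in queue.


a = λ/μ = 2.0189; ρ = a/5 = 0.4038
P₀ = 0.131757
Lq = P₀·a^c·ρ / (c!·(1−ρ)²) = 0.131757·33.54460·0.4038/(120·0.35547)
= 0.04184

Final: 0.04184


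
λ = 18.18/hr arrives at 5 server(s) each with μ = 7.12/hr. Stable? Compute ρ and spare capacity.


Total capacity cμ = 5·7.12 = 35.60/hr
ρ = λ/(cμ) = 18.18/35.60 = 0.5107
Stable ⇔ ρ < 1: YES
Spare capacity = cμ − λ = 35.60 − 18.18 = 17.42/hr

Final: ρ = 0.5107; stable; margin = 17.42/hr


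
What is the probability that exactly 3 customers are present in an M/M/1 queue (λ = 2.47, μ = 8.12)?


ρ = 2.47/8.12 = 0.3042
P_n = (1−ρ)·ρ^n = (1 − 0.3042)·0.3042^3 = 0.6958·0.028146 = 0.019585

Final: 0.019585


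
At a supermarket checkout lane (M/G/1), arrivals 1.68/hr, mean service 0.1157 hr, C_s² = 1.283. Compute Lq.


ρ = λ·E[S] = 1.68·0.1157 = 0.1944
Lq = ρ²(1+C_s²)/(2(1−ρ)) = 0.03778·(1+1.283)/(2·0.8056)
= 0.03778·2.2830/1.6112 = 0.05353

Final: 0.05353


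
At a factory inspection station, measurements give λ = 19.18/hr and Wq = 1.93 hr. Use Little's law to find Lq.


Lq = λWq = 19.18·1.93 = 37.0174

Final: 37.0174


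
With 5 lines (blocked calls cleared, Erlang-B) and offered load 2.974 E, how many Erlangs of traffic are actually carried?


B(5,2.974) = 0.107837 (Erlang-B)
Carried load = a(1 − B) = 2.974·(1 − 0.107837) = 2.974·0.892163 = 2.6533 E

Final: 2.6533 Erlangs


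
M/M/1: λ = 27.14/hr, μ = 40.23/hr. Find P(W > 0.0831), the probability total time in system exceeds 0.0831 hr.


W ~ Exponential(μ−λ) for M/M/1.
μ − λ = 40.23 − 27.14 = 13.0900
P(W > t) = e^{−(μ−λ)t} = e^{−1.0878} = 0.336964

Final: 0.336964


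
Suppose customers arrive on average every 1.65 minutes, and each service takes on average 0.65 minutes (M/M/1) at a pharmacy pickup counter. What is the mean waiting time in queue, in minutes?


λ = 60/1.65 = 36.3636 /hr
μ = 60/0.65 = 92.3077 /hr
ρ = λ/μ = 36.3636/92.3077 = 0.3939
Wq = ρ/(μ−λ) = 0.3939/(92.3077−36.3636) = 0.007042 hr
In minutes: 0.007042·60 = 0.4225 min

Final: 0.4225 min


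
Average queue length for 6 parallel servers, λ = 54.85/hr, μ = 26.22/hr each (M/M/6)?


a = λ/μ = 2.0919; ρ = a/6 = 0.3487
P₀ = 0.123211
Lq = P₀·a^c·ρ / (c!·(1−ρ)²) = 0.123211·83.80379·0.3487/(720·0.42425)
= 0.01179

Final: 0.01179


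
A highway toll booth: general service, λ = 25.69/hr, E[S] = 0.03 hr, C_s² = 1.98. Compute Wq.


ρ = λ·E[S] = 25.69·0.03 = 0.7707
E[S²] = E[S]²(1+C_s²) = 0.03²·(1+1.98) = 0.002682
Wq = λ·E[S²]/(2(1−ρ)) = 25.69·0.002682/(2·0.2293) = 0.15024 hr

Final: 0.15024 hr


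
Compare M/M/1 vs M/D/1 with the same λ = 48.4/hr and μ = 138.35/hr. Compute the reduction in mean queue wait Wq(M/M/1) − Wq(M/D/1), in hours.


ρ = 48.4/138.35 = 0.3498
Wq(M/M/1) = ρ/(μ−λ) = 0.3498/89.95 = 0.003889 hr
Wq(M/D/1) = ρ/(2(μ−λ)) = 0.001945 hr
Savings = 0.003889 − 0.001945 = 0.001945 hr

Final: 0.001945 hr


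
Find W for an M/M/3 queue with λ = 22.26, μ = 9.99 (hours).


a = 2.2282; ρ = 0.7427; P₀ = 0.077651
Lq = P₀·a^c·ρ/(c!(1−ρ)²) = 1.60686
Wq = Lq/λ = 1.60686/22.26 = 0.07219 hr
W = Wq + 1/μ = 0.07219 + 0.10010 = 0.17229 hr

Final: 0.17229 hr


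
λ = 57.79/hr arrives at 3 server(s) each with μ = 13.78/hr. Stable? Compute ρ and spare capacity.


Total capacity cμ = 3·13.78 = 41.34/hr
ρ = λ/(cμ) = 57.79/41.34 = 1.3979
Stable ⇔ ρ < 1: NO
Spare capacity = cμ − λ = 41.34 − 57.79 = -16.45/hr

Final: ρ = 1.3979; unstable; margin = -16.45/hr


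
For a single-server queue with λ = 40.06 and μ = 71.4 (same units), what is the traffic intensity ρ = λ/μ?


ρ = λ/μ = 40.06/71.4 = 0.5611

Final: 0.5611


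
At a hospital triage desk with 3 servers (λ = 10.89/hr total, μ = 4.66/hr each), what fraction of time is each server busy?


ρ = λ/(cμ) = 10.89/(3·4.66) = 10.89/13.98 = 0.7790

Final: 0.7790


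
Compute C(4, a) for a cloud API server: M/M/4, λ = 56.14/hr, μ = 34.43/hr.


a = λ/μ = 1.6306; ρ = a/4 = 0.4076
P₀ = 0.193063 (from M/M/c formula)
C(c,a) = [a^c/(c!(1−ρ))]·P₀ = [7.06873/(24·0.5924)]·0.193063
= 0.49721·0.193063 = 0.095994

Final: 0.095994


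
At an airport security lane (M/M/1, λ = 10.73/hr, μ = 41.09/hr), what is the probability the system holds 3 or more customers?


ρ = 10.73/41.09 = 0.2611
P(N ≥ n) = ρ^n = 0.2611^3 = 0.017807

Final: 0.017807


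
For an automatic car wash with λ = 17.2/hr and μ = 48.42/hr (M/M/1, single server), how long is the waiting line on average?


ρ = 17.2/48.42 = 0.3552
Lq = ρ²/(1−ρ) = 0.1262/0.6448 = 0.1957

Final: 0.1957


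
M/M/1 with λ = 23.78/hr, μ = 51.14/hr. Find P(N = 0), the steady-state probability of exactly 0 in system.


ρ = 23.78/51.14 = 0.4650
P_n = (1−ρ)·ρ^n = (1 − 0.4650)·0.4650^0 = 0.5350·1.000000 = 0.535002

Final: 0.535002


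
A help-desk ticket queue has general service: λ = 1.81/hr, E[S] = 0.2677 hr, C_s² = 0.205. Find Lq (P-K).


ρ = λ·E[S] = 1.81·0.2677 = 0.4845
Lq = ρ²(1+C_s²)/(2(1−ρ)) = 0.2348·(1+0.205)/(2·0.5155)
= 0.2348·1.2050/1.0309 = 0.27442

Final: 0.27442


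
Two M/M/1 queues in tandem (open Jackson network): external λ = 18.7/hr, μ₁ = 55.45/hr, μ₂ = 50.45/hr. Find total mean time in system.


Each node sees arrival rate λ = 18.7/hr (tandem ⇒ throughput preserved).
W₁ = 1/(μ₁−λ) = 1/(55.45−18.7) = 0.02721 hr
W₂ = 1/(μ₂−λ) = 1/(50.45−18.7) = 0.03150 hr
W_total = W₁ + W₂ = 0.02721 + 0.03150 = 0.05871 hr

Final: 0.05871 hr


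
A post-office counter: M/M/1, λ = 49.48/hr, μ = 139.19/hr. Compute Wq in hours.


ρ = 49.48/139.19 = 0.3555
Wq = ρ/(μ−λ) = 0.3555/(139.19 − 49.48) = 0.3555/89.71 = 0.003963 hr

Final: 0.003963 hr


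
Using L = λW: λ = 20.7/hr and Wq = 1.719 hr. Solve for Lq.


Lq = λWq = 20.7·1.719 = 35.5833

Final: 35.5833


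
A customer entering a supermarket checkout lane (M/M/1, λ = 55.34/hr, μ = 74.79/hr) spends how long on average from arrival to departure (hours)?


W = 1/(μ−λ) = 1/(74.79 − 55.34) = 1/19.45 = 0.05141 hr

Final: 0.05141 hr


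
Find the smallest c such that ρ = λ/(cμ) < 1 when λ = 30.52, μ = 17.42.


Stability requires cμ > λ ⇔ c > λ/μ.
λ/μ = 30.52/17.42 = 1.7520
Minimum integer c = ⌊1.7520⌋ + 1 = 2
Check: 2·17.42 = 34.84 > 30.52, while 1·17.42 = 17.42 ≤ 30.52

Final: 2 servers


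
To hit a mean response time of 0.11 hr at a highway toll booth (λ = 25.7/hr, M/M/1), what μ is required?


W = 1/(μ−λ) ⇒ μ − λ = 1/W = 1/0.11 = 9.0909
μ = λ + 1/W = 25.7 + 9.0909 = 34.7909 per hr

Final: 34.7909 /hr


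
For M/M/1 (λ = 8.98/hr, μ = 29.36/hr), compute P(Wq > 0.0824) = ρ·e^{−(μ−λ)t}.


ρ = 8.98/29.36 = 0.3059
P(Wq > t) = ρ·e^{−(μ−λ)t} = 0.3059·e^{−1.6793}
= 0.3059·0.186502 = 0.057043

Final: 0.057043


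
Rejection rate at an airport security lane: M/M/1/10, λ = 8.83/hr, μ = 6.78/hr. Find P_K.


ρ = λ/μ = 8.83/6.78 = 1.3024
P_K = (1−ρ)ρ^K/(1−ρ^(K+1)) = (-0.3024·14.038157)/(1 − 18.282733)
= -4.244576/-17.282733 = 0.245596

Final: 0.245596


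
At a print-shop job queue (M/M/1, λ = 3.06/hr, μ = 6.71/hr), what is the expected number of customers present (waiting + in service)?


ρ = λ/μ = 3.06/6.71 = 0.4560
L = ρ/(1−ρ) = 0.4560/(1 − 0.4560) = 0.4560/0.5440 = 0.8384

Final: 0.8384


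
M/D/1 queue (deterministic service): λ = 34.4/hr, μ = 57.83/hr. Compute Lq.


ρ = 34.4/57.83 = 0.5948
M/D/1: Lq = ρ²/(2(1−ρ)) = 0.3538/(2·0.4052) = 0.43668

Final: 0.43668


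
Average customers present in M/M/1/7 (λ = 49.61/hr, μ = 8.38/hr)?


ρ = 49.61/8.38 = 5.9200
L = ρ[1 − (K+1)ρ^K + Kρ^(K+1)] / [(1−ρ)(1−ρ^(K+1))]
Numerator: 5.9200·(1 − 8·254845.200446 + 7·1508695.751090) = 50451295.935307
Denominator: (-4.9200)·(-1508694.751090) = 7422850.189431
L = 50451295.935307/7422850.189431 = 6.7968

Final: 6.7968


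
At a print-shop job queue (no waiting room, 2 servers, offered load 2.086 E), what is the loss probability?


B(c,a) = (a^c/c!) / Σ_{k=0}^{c} a^k/k!
a^2/2! = 2.175698
Σ terms (k=0..2): 1.00000 + 2.08600 + 2.17570 = 5.261698
B = 2.175698/5.261698 = 0.413497

Final: 0.413497


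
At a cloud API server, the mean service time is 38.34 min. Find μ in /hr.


μ = 1/(service time) in consistent units.
1 hour = 60 min, so μ = 60/38.34 = 1.5649 per hour

Final: 1.5649 /hr


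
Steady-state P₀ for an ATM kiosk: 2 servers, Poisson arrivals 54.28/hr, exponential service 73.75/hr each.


a = λ/μ = 54.28/73.75 = 0.7360; ρ = a/c = 0.3680
Σ_{k=0}^{1} a^k/k! (terms k=0..1) = 1.00000 + 0.73600 = 1.73600
Tail: a^2/(2!(1−ρ)) = 0.54170/(2·0.6320) = 0.42856
P₀ = 1/(1.73600 + 0.42856) = 1/2.16456 = 0.461988

Final: 0.461988


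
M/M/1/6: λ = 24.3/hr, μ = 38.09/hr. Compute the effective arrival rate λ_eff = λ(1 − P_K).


ρ = 0.6380; P_K = (1−ρ)ρ^6/(1−ρ^7) = 0.025505
λ_eff = λ(1 − P_K) = 24.3·(1 − 0.025505) = 24.3·0.974495 = 23.6802 /hr

Final: 23.6802 /hr


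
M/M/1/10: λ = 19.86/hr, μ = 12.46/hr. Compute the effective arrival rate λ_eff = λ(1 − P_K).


ρ = 1.5939; P_K = (1−ρ)ρ^10/(1−ρ^11) = 0.374830
λ_eff = λ(1 − P_K) = 19.86·(1 − 0.374830) = 19.86·0.625170 = 12.4159 /hr

Final: 12.4159 /hr


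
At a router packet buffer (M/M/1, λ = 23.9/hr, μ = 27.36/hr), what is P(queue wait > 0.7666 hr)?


ρ = 23.9/27.36 = 0.8735
P(Wq > t) = ρ·e^{−(μ−λ)t} = 0.8735·e^{−2.6524}
= 0.8735·0.070479 = 0.061566

Final: 0.061566


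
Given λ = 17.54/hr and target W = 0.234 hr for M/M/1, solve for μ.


W = 1/(μ−λ) ⇒ μ − λ = 1/W = 1/0.234 = 4.2735
μ = λ + 1/W = 17.54 + 4.2735 = 21.8135 per hr

Final: 21.8135 /hr


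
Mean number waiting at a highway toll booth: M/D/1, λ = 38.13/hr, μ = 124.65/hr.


ρ = 38.13/124.65 = 0.3059
M/D/1: Lq = ρ²/(2(1−ρ)) = 0.09357/(2·0.6941) = 0.06741

Final: 0.06741


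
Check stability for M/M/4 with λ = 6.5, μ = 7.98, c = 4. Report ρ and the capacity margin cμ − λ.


Total capacity cμ = 4·7.98 = 31.92/hr
ρ = λ/(cμ) = 6.5/31.92 = 0.2036
Stable ⇔ ρ < 1: YES
Spare capacity = cμ − λ = 31.92 − 6.5 = 25.42/hr

Final: ρ = 0.2036; stable; margin = 25.42/hr


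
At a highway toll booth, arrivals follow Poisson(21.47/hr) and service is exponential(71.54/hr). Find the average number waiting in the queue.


ρ = 21.47/71.54 = 0.3001
Lq = ρ²/(1−ρ) = 0.09007/0.6999 = 0.1287

Final: 0.1287


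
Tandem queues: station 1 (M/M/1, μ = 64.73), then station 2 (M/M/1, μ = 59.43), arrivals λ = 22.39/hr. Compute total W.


Each node sees arrival rate λ = 22.39/hr (tandem ⇒ throughput preserved).
W₁ = 1/(μ₁−λ) = 1/(64.73−22.39) = 0.02362 hr
W₂ = 1/(μ₂−λ) = 1/(59.43−22.39) = 0.02700 hr
W_total = W₁ + W₂ = 0.02362 + 0.02700 = 0.05062 hr

Final: 0.05062 hr


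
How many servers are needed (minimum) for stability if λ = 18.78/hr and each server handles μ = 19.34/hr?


Stability requires cμ > λ ⇔ c > λ/μ.
λ/μ = 18.78/19.34 = 0.9710
Minimum integer c = ⌊0.9710⌋ + 1 = 1
Check: 1·19.34 = 19.34 > 18.78, while 0·19.34 = 0.00 ≤ 18.78

Final: 1 servers


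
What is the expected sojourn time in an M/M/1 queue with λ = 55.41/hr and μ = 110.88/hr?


W = 1/(μ−λ) = 1/(110.88 − 55.41) = 1/55.47 = 0.01803 hr

Final: 0.01803 hr


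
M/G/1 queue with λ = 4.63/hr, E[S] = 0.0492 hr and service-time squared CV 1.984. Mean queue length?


ρ = λ·E[S] = 4.63·0.0492 = 0.2278
Lq = ρ²(1+C_s²)/(2(1−ρ)) = 0.05189·(1+1.984)/(2·0.7722)
= 0.05189·2.9840/1.5444 = 0.10026

Final: 0.10026


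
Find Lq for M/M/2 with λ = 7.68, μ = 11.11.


a = λ/μ = 0.6913; ρ = a/2 = 0.3456
P₀ = 0.486288
Lq = P₀·a^c·ρ / (c!·(1−ρ)²) = 0.486288·0.47785·0.3456/(2·0.42819)
= 0.09379

Final: 0.09379


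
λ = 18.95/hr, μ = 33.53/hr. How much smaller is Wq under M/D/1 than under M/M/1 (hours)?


ρ = 18.95/33.53 = 0.5652
Wq(M/M/1) = ρ/(μ−λ) = 0.5652/14.58 = 0.03876 hr
Wq(M/D/1) = ρ/(2(μ−λ)) = 0.01938 hr
Savings = 0.03876 − 0.01938 = 0.01938 hr

Final: 0.01938 hr


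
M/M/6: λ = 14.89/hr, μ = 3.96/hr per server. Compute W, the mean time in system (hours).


a = 3.7601; ρ = 0.6267; P₀ = 0.021836
Lq = P₀·a^c·ρ/(c!(1−ρ)²) = 0.38541
Wq = Lq/λ = 0.38541/14.89 = 0.02588 hr
W = Wq + 1/μ = 0.02588 + 0.25253 = 0.27841 hr

Final: 0.27841 hr


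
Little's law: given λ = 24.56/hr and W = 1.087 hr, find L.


L = λW = 24.56·1.087 = 26.6967

Final: 26.6967


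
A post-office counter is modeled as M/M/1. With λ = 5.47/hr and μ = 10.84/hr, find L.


ρ = λ/μ = 5.47/10.84 = 0.5046
L = ρ/(1−ρ) = 0.5046/(1 − 0.5046) = 0.5046/0.4954 = 1.0186

Final: 1.0186


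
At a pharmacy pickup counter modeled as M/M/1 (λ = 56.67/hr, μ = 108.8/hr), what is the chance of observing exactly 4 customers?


ρ = 56.67/108.8 = 0.5209
P_n = (1−ρ)·ρ^n = (1 − 0.5209)·0.5209^4 = 0.4791·0.073603 = 0.035266

Final: 0.035266


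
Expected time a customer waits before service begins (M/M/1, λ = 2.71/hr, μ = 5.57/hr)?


ρ = 2.71/5.57 = 0.4865
Wq = ρ/(μ−λ) = 0.4865/(5.57 − 2.71) = 0.4865/2.86 = 0.1701 hr

Final: 0.1701 hr


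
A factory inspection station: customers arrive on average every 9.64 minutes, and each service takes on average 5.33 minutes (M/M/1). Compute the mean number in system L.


λ = 60/9.64 = 6.2241 /hr
μ = 60/5.33 = 11.2570 /hr
ρ = λ/μ = 6.2241/11.2570 = 0.5529
L = ρ/(1−ρ) = 0.5529/0.4471 = 1.2367

Final: 1.2367


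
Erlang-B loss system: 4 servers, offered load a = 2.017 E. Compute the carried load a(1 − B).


B(4,2.017) = 0.097015 (Erlang-B)
Carried load = a(1 − B) = 2.017·(1 − 0.097015) = 2.017·0.902985 = 1.8213 E

Final: 1.8213 Erlangs


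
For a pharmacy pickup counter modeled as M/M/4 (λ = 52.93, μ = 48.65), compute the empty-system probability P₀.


a = λ/μ = 52.93/48.65 = 1.0880; ρ = a/c = 0.2720
Σ_{k=0}^{3} a^k/k! (terms k=0..3) = 1.00000 + 1.08798 + 0.59185 + 0.21464 = 2.89446
Tail: a^4/(4!(1−ρ)) = 1.40112/(24·0.7280) = 0.08019
P₀ = 1/(2.89446 + 0.08019) = 1/2.97465 = 0.336174

Final: 0.336174


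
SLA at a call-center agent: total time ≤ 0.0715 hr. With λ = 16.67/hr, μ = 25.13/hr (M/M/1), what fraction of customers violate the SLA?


W ~ Exponential(μ−λ) for M/M/1.
μ − λ = 25.13 − 16.67 = 8.4600
P(W > t) = e^{−(μ−λ)t} = e^{−0.6049} = 0.546134

Final: 0.546134


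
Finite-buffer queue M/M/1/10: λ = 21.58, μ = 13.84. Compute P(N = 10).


ρ = λ/μ = 21.58/13.84 = 1.5592
P_K = (1−ρ)ρ^K/(1−ρ^(K+1)) = (-0.5592·84.948067)/(1 − 132.455151)
= -47.507084/-131.455151 = 0.361394

Final: 0.361394


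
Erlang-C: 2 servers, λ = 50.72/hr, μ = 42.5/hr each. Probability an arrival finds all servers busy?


a = λ/μ = 1.1934; ρ = a/2 = 0.5967
P₀ = 0.252579 (from M/M/c formula)
C(c,a) = [a^c/(c!(1−ρ))]·P₀ = [1.42423/(2·0.4033)]·0.252579
= 1.76575·0.252579 = 0.445991

Final: 0.445991


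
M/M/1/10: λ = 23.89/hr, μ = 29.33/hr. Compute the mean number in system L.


ρ = 23.89/29.33 = 0.8145
L = ρ[1 − (K+1)ρ^K + Kρ^(K+1)] / [(1−ρ)(1−ρ^(K+1))]
Numerator: 0.8145·(1 − 11·0.128541 + 10·0.104700) = 0.515633
Denominator: (0.1855)·(0.895300) = 0.166056
L = 0.515633/0.166056 = 3.1052

Final: 3.1052


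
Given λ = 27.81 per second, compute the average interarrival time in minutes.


Mean interarrival time = 1/λ = 1/27.81 second = 0.03596 second
In minutes: 0.03596 × 0.0166667 = 0.0005993 min

Final: 0.0005993 min


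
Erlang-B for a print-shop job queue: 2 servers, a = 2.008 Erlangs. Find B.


B(c,a) = (a^c/c!) / Σ_{k=0}^{c} a^k/k!
a^2/2! = 2.016032
Σ terms (k=0..2): 1.00000 + 2.00800 + 2.01603 = 5.024032
B = 2.016032/5.024032 = 0.401278

Final: 0.401278


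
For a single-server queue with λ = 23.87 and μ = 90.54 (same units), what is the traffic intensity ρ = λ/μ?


ρ = λ/μ = 23.87/90.54 = 0.2636

Final: 0.2636


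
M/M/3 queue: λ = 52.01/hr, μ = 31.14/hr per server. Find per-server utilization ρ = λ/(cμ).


ρ = λ/(cμ) = 52.01/(3·31.14) = 52.01/93.42 = 0.5567

Final: 0.5567


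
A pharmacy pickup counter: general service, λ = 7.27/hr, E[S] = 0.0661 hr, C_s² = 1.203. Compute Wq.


ρ = λ·E[S] = 7.27·0.0661 = 0.4805
E[S²] = E[S]²(1+C_s²) = 0.0661²·(1+1.203) = 0.009625
Wq = λ·E[S²]/(2(1−ρ)) = 7.27·0.009625/(2·0.5195) = 0.06736 hr

Final: 0.06736 hr


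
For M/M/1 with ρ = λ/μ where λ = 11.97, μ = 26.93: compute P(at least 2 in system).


ρ = 11.97/26.93 = 0.4445
P(N ≥ n) = ρ^n = 0.4445^2 = 0.197568

Final: 0.197568


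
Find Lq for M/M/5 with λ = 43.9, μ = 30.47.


a = λ/μ = 1.4408; ρ = a/5 = 0.2882
P₀ = 0.236444
Lq = P₀·a^c·ρ / (c!·(1−ρ)²) = 0.236444·6.20812·0.2882/(120·0.50673)
= 0.006956

Final: 0.006956


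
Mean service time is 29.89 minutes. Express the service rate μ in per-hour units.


μ = 1/(service time) in consistent units.
1 hour = 60 min, so μ = 60/29.89 = 2.0074 per hour

Final: 2.0074 /hr


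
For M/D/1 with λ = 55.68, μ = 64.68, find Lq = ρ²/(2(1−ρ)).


ρ = 55.68/64.68 = 0.8609
M/D/1: Lq = ρ²/(2(1−ρ)) = 0.7411/(2·0.1391) = 2.66291

Final: 2.66291


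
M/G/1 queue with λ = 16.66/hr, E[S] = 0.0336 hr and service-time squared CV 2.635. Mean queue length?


ρ = λ·E[S] = 16.66·0.0336 = 0.5598
Lq = ρ²(1+C_s²)/(2(1−ρ)) = 0.3133·(1+2.635)/(2·0.4402)
= 0.3133·3.6350/0.8804 = 1.29369

Final: 1.29369


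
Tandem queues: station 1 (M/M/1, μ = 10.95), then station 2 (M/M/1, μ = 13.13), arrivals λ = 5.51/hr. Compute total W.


Each node sees arrival rate λ = 5.51/hr (tandem ⇒ throughput preserved).
W₁ = 1/(μ₁−λ) = 1/(10.95−5.51) = 0.18382 hr
W₂ = 1/(μ₂−λ) = 1/(13.13−5.51) = 0.13123 hr
W_total = W₁ + W₂ = 0.18382 + 0.13123 = 0.31506 hr

Final: 0.31506 hr


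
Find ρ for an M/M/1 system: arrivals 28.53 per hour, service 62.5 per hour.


ρ = λ/μ = 28.53/62.5 = 0.4565

Final: 0.4565


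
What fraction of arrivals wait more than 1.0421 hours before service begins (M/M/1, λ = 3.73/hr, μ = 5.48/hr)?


ρ = 3.73/5.48 = 0.6807
P(Wq > t) = ρ·e^{−(μ−λ)t} = 0.6807·e^{−1.8237}
= 0.6807·0.161431 = 0.109879

Final: 0.109879


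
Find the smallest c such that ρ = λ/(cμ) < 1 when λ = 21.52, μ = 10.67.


Stability requires cμ > λ ⇔ c > λ/μ.
λ/μ = 21.52/10.67 = 2.0169
Minimum integer c = ⌊2.0169⌋ + 1 = 3
Check: 3·10.67 = 32.01 > 21.52, while 2·10.67 = 21.34 ≤ 21.52

Final: 3 servers


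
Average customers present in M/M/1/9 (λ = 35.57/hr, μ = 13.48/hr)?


ρ = 35.57/13.48 = 2.6387
L = ρ[1 − (K+1)ρ^K + Kρ^(K+1)] / [(1−ρ)(1−ρ^(K+1))]
Numerator: 2.6387·(1 − 10·6202.199860 + 9·16365.893845) = 225009.397353
Denominator: (-1.6387)·(-16364.893845) = 26817.544884
L = 225009.397353/26817.544884 = 8.3904

Final: 8.3904


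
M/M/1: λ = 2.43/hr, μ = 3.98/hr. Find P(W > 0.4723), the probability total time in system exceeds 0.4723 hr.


W ~ Exponential(μ−λ) for M/M/1.
μ − λ = 3.98 − 2.43 = 1.5500
P(W > t) = e^{−(μ−λ)t} = e^{−0.7321} = 0.480915

Final: 0.480915


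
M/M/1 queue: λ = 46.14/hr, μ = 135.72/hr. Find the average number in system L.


ρ = λ/μ = 46.14/135.72 = 0.3400
L = ρ/(1−ρ) = 0.3400/(1 − 0.3400) = 0.3400/0.6600 = 0.5151

Final: 0.5151


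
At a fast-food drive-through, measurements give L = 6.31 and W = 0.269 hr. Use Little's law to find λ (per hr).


λ = L/W = 6.31/0.269 = 23.4572 /hr

Final: 23.4572 /hr


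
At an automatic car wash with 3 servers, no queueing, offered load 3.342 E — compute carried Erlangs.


B(3,3.342) = 0.385266 (Erlang-B)
Carried load = a(1 − B) = 3.342·(1 − 0.385266) = 3.342·0.614734 = 2.0544 E

Final: 2.0544 Erlangs
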